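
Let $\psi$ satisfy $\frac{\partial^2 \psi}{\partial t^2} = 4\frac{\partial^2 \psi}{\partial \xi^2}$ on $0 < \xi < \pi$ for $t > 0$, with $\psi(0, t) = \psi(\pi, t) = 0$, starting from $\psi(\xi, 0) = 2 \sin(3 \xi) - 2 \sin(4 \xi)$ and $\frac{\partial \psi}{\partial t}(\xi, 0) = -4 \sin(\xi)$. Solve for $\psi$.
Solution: Separating variables: $\psi = \sum [A_n \cos(\omega_n t) + B_n \sin(\omega_n t)] \sin(n\xi)$, $\omega_n = 2n$. From ICs ($B_n$ = velocity coefficient / $\omega_n$): $A_3=2, A_4=-2, B_1=-2$.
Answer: $\psi(\xi, t) = -2 \sin(\xi) \sin(2 t) + 2 \sin(3 \xi) \cos(6 t) - 2 \sin(4 \xi) \cos(8 t)$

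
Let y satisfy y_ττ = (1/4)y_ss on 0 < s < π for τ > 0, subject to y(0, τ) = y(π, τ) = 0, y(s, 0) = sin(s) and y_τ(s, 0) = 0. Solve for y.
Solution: Separating variables: y = Σ [A_n cos(ω_n τ) + B_n sin(ω_n τ)] sin(ns), ω_n = n/2. From ICs: A_1=1.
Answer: y(s, τ) = sin(s)cos(τ/2)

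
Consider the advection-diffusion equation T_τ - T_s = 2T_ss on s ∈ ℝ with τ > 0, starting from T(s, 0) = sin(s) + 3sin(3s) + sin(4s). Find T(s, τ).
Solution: Moving frame: η = s + τ, σ = τ, T = u(η,σ), so T_τ = u_σ + u_η and T_ss = u_ηη.
Hence T_τ - T_s = u_σ and the PDE becomes the heat equation u_σ = 2u_ηη on η ∈ ℝ.
Initial data: u(η,0) = T(η,0) = sin(η) + 3sin(3η) + sin(4η). Each mode sin(nη) decays as exp(-2n²σ) on ℝ, so u(η,σ) = Σ c_n exp(-2n²σ) sin(nη) with c_1=1, c_3=3, c_4=1: u(η,σ) = exp(-2σ)sin(η) + 3exp(-18σ)sin(3η) + exp(-32σ)sin(4η).
Substituting back: T(s,τ) = u(s + τ, τ).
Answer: T(s, τ) = exp(-2τ)sin(s + τ) + 3exp(-18τ)sin(3s + 3τ) + exp(-32τ)sin(4s + 4τ)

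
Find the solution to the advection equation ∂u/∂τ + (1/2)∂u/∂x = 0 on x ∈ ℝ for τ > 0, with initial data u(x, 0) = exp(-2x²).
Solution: By characteristics (dx/dτ = 1/2), u(x,τ) = f(x - (1/2)τ) with f = u(·, 0).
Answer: u(x, τ) = exp(-2(x - τ/2)²)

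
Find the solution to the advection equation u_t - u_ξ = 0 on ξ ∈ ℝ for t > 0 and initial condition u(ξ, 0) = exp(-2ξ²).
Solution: By method of characteristics (waves move left with speed 1):
Along characteristics ξ + t = const, u is constant, so u(ξ,t) = f(ξ + t) with f = u(·, 0).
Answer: u(ξ, t) = exp(-2(t + ξ)²)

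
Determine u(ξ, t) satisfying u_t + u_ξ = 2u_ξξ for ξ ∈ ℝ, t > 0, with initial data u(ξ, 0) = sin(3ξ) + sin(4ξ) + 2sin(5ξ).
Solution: Change to a moving frame: let η = ξ - t, σ = t and write u(ξ,t) = w(η,σ).
By the chain rule u_t = w_σ - w_η, u_ξ = w_η, u_ξξ = w_ηη.
Then u_t + u_ξ = w_σ: the advection term cancels and the PDE becomes the heat equation w_σ = 2w_ηη on η ∈ ℝ.
Initial data: w(η,0) = u(η,0) = sin(3η) + sin(4η) + 2sin(5η).
On η ∈ ℝ each mode satisfies (sin(nη))″ = -n² sin(nη), so exp(-2n²σ) sin(nη) solves the heat equation; by superposition w(η,σ) = Σ c_n exp(-2n²σ) sin(nη).
Reading off the coefficients: c_3=1, c_4=1, c_5=2, so w(η,σ) = exp(-18σ)sin(3η) + exp(-32σ)sin(4η) + 2exp(-50σ)sin(5η).
Substituting back η = ξ - t, σ = t: u(ξ,t) = w(ξ - t, t).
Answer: u(ξ, t) = -exp(-18t)sin(3t - 3ξ) - exp(-32t)sin(4t - 4ξ) - 2exp(-50t)sin(5t - 5ξ)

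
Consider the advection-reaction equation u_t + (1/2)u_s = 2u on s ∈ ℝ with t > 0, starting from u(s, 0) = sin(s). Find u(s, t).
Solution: Substitute u = exp(2t)w.
Then u_t = exp(2t)(w_t + 2w), u_s = exp(2t)w_s; substituting and dividing by exp(2t), the lower-order terms cancel: w_t + (1/2)w_s = 0 (standard advection equation).
Data for w: w(s,0) = u(s,0) = sin(s).
By characteristics (ds/dt = 1/2), w(s,t) = f(s - (1/2)t) with f = w(·, 0).
So w(s,t) = sin(s - t/2), and u(s,t) = exp(2t)w(s,t).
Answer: u(s, t) = exp(2t)sin(s - t/2)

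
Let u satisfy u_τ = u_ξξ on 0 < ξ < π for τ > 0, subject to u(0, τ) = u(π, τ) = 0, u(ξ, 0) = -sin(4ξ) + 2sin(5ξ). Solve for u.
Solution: Using separation of variables u = X(ξ)T(τ):
Eigenfunctions: sin(nξ), n = 1, 2, 3, ...
General solution: u(ξ, τ) = Σ c_n sin(nξ) exp(-n² τ)
Matching u(ξ,0) = -sin(4ξ) + 2sin(5ξ) term by term: c_4=-1, c_5=2.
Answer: u(ξ, τ) = -exp(-16τ)sin(4ξ) + 2exp(-25τ)sin(5ξ)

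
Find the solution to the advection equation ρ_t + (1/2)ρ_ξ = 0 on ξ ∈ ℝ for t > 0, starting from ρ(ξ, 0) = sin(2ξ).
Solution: By method of characteristics (waves move right with speed 1/2):
Along characteristics ξ - (1/2)t = const, ρ is constant, so ρ(ξ,t) = f(ξ - (1/2)t) with f = ρ(·, 0).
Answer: ρ(ξ, t) = -sin(t - 2ξ)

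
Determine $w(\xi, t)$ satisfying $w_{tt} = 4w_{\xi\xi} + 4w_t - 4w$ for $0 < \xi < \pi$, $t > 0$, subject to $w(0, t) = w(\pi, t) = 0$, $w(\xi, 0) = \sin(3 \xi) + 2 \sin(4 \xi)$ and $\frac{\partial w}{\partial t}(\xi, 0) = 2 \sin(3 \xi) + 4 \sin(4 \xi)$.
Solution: Substitute $w = e^{2t}u$.
Then $w_t = e^{2t}(u_t + 2u)$, $w_{tt} = e^{2t}(u_{tt} + 4u_t + 4u)$, $w_{\xi\xi} = e^{2t}u_{\xi\xi}$; substituting and dividing by $e^{2t}$, the lower-order terms cancel: $u_{tt} = 4u_{\xi\xi}$ (standard wave equation).
Data for $u$: $u(\xi,0) = w(\xi,0) = \sin(3 \xi) + 2 \sin(4 \xi)$; $u_t(\xi,0) = w_t(\xi,0) - 2w(\xi,0) = 0$. The boundary conditions carry over: $u(0,t) = u(\pi,t) = 0$.
Separating variables: $u = \sum [A_n \cos(\omega_n t) + B_n \sin(\omega_n t)] \sin(n\xi)$, $\omega_n = 2n$. From ICs: $A_3=1, A_4=2$.
So $u(\xi,t) = \sin(3 \xi) \cos(6 t) + 2 \sin(4 \xi) \cos(8 t)$, and $w(\xi,t) = e^{2t}u(\xi,t)$.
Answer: $w(\xi, t) = e^{2 t} \sin(3 \xi) \cos(6 t) + 2 e^{2 t} \sin(4 \xi) \cos(8 t)$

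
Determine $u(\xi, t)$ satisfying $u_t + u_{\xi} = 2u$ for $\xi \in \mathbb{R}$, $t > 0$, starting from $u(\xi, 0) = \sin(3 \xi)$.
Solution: Substitute $u = e^{2t}w$, i.e. $w = e^{-2t}u$.
By the product rule, $u_t = e^{2t}(w_t + 2w)$, $u_{\xi} = e^{2t}w_{\xi}$.
Substituting into the PDE and dividing by $e^{2t}$: $w_t + 2w + w_{\xi} = 2w$.
The lower-order terms cancel, leaving the standard advection equation $w_t + w_{\xi} = 0$.
Initial data for $w$: $w(\xi,0) = u(\xi,0) = \sin(3 \xi)$.
Solve for $w$:
  By method of characteristics (waves move right with speed 1):
  Along characteristics $\xi - t =$ const, $w$ is constant, so $w(\xi,t) = f(\xi - t)$ with $f = w( \cdot , 0)$.
Hence $w(\xi,t) = - \sin(3 t - 3 \xi)$.
Transform back: $u(\xi,t) = e^{2t}w(\xi,t)$.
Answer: $u(\xi, t) = e^{2 t} \sin(3 \xi - 3 t)$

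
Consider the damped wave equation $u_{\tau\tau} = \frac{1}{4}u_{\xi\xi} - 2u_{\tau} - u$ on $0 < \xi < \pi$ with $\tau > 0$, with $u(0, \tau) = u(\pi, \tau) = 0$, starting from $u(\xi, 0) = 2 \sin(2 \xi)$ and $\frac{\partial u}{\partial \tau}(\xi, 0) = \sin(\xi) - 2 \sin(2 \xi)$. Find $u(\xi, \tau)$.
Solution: Substitute $u = e^{-\tau}w$.
Then $u_{\tau} = e^{-\tau}(w_{\tau} - w)$, $u_{\tau\tau} = e^{-\tau}(w_{\tau\tau} - 2w_{\tau} + w)$, $u_{\xi\xi} = e^{-\tau}w_{\xi\xi}$; substituting and dividing by $e^{-\tau}$, the lower-order terms cancel: $w_{\tau\tau} = \frac{1}{4}w_{\xi\xi}$ (standard wave equation).
Data for $w$: $w(\xi,0) = u(\xi,0) = 2 \sin(2 \xi)$; $w_{\tau}(\xi,0) = u_{\tau}(\xi,0) + u(\xi,0) = \sin(\xi)$. The boundary conditions carry over: $w(0,\tau) = w(\pi,\tau) = 0$.
Separating variables: $w = \sum [A_n \cos(\omega_n \tau) + B_n \sin(\omega_n \tau)] \sin(n\xi)$, $\omega_n = n/2$. From ICs ($B_n$ = velocity coefficient / $\omega_n$): $A_2=2, B_1=2$.
So $w(\xi,\tau) = 2 \sin(\xi) \sin(\tau/2) + 2 \sin(2 \xi) \cos(\tau)$, and $u(\xi,\tau) = e^{-\tau}w(\xi,\tau)$.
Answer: $u(\xi, \tau) = 2 e^{-\tau} \sin(\tau/2) \sin(\xi) + 2 e^{-\tau} \sin(2 \xi) \cos(\tau)$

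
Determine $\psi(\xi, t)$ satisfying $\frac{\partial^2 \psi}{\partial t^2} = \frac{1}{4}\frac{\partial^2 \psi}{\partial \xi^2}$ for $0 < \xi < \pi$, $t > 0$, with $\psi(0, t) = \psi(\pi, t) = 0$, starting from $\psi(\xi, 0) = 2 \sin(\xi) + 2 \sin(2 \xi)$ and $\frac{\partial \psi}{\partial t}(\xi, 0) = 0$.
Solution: Separating variables: $\psi = \sum [A_n \cos(\omega_n t) + B_n \sin(\omega_n t)] \sin(n\xi)$, $\omega_n = n/2$. From ICs: $A_1=2, A_2=2$.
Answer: $\psi(\xi, t) = 2 \sin(\xi) \cos(t/2) + 2 \sin(2 \xi) \cos(t)$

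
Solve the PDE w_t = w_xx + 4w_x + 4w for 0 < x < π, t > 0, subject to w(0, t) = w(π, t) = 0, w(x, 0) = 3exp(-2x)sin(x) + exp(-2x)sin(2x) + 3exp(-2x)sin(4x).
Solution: Substitute w = exp(-2x)u.
Then w_x = exp(-2x)(u_x - 2u), w_xx = exp(-2x)(u_xx - 4u_x + 4u), w_t = exp(-2x)u_t; substituting and dividing by exp(-2x), the lower-order terms cancel: u_t = u_xx (standard heat equation).
Data for u: u(x,0) = exp(2x)w(x,0) = 3sin(x) + sin(2x) + 3sin(4x). The boundary conditions carry over: u(0,t) = u(π,t) = 0.
Separating variables: u = Σ c_n exp(-n²t) sin(nx). From u(x,0) = 3sin(x) + sin(2x) + 3sin(4x): c_1=3, c_2=1, c_4=3.
So u(x,t) = 3exp(-t)sin(x) + exp(-4t)sin(2x) + 3exp(-16t)sin(4x), and w(x,t) = exp(-2x)u(x,t).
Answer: w(x, t) = 3exp(-t)exp(-2x)sin(x) + exp(-4t)exp(-2x)sin(2x) + 3exp(-16t)exp(-2x)sin(4x)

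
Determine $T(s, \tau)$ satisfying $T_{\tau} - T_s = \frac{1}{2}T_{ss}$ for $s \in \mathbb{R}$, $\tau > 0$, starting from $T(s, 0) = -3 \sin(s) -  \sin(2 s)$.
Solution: Change to a moving frame: let $\eta = s + \tau$, $\sigma = \tau$ and write $T(s,\tau) = u(\eta,\sigma)$.
By the chain rule $T_{\tau} = u_{\sigma} + u_{\eta}$, $T_s = u_{\eta}$, $T_{ss} = u_{\eta\eta}$.
Then $T_{\tau} - T_s = u_{\sigma}$: the advection term cancels and the PDE becomes the heat equation $u_{\sigma} = \frac{1}{2}u_{\eta\eta}$ on $\eta \in \mathbb{R}$.
Initial data: $u(\eta,0) = T(\eta,0) = -3 \sin(\eta) - \sin(2 \eta)$.
On $\eta \in \mathbb{R}$ each mode satisfies $(\sin(n\eta))'' = -n^2 \sin(n\eta)$, so $e^{-n^2\sigma/2} \sin(n\eta)$ solves the heat equation; by superposition $u(\eta,\sigma) = \sum c_n e^{-n^2\sigma/2} \sin(n\eta)$.
Reading off the coefficients: $c_1=-3, c_2=-1$, so $u(\eta,\sigma) = - e^{-2 \sigma} \sin(2 \eta) - 3 e^{-\sigma/2} \sin(\eta)$.
Substituting back $\eta = s + \tau$, $\sigma = \tau$: $T(s,\tau) = u(s + \tau, \tau)$.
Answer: $T(s, \tau) = - e^{-2 \tau} \sin(2 \tau + 2 s) - 3 e^{-\tau/2} \sin(\tau + s)$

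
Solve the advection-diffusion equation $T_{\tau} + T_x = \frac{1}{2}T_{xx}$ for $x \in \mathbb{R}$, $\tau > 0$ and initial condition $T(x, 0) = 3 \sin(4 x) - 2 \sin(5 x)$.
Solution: Change to a moving frame: let $\eta = x - \tau$, $\sigma = \tau$ and write $T(x,\tau) = u(\eta,\sigma)$.
By the chain rule $T_{\tau} = u_{\sigma} - u_{\eta}$, $T_x = u_{\eta}$, $T_{xx} = u_{\eta\eta}$.
Then $T_{\tau} + T_x = u_{\sigma}$: the advection term cancels and the PDE becomes the heat equation $u_{\sigma} = \frac{1}{2}u_{\eta\eta}$ on $\eta \in \mathbb{R}$.
Initial data: $u(\eta,0) = T(\eta,0) = 3 \sin(4 \eta) - 2 \sin(5 \eta)$.
On $\eta \in \mathbb{R}$ each mode satisfies $(\sin(n\eta))'' = -n^2 \sin(n\eta)$, so $e^{-n^2\sigma/2} \sin(n\eta)$ solves the heat equation; by superposition $u(\eta,\sigma) = \sum c_n e^{-n^2\sigma/2} \sin(n\eta)$.
Reading off the coefficients: $c_4=3, c_5=-2$, so $u(\eta,\sigma) = 3 e^{-8 \sigma} \sin(4 \eta) - 2 e^{-25 \sigma/2} \sin(5 \eta)$.
Substituting back $\eta = x - \tau$, $\sigma = \tau$: $T(x,\tau) = u(x - \tau, \tau)$.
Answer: $T(x, \tau) = -3 e^{-8 \tau} \sin(4 \tau - 4 x) + 2 e^{-25 \tau/2} \sin(5 \tau - 5 x)$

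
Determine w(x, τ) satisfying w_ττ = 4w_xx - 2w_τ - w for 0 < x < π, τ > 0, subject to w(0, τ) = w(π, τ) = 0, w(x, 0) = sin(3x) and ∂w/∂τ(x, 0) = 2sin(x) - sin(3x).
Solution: Substitute w = exp(-τ)u, i.e. u = exp(τ)w.
By the product rule, w_τ = exp(-τ)(u_τ - u), w_ττ = exp(-τ)(u_ττ - 2u_τ + u), w_xx = exp(-τ)u_xx.
Substituting into the PDE and dividing by exp(-τ): u_ττ - 2u_τ + u = 4u_xx - 2(u_τ - u) - u.
The lower-order terms cancel, leaving the standard wave equation u_ττ = 4u_xx.
Initial data for u: u(x,0) = w(x,0) = sin(3x); u_τ(x,0) = w_τ(x,0) + w(x,0) = 2sin(x). The boundary conditions carry over: u(0,τ) = u(π,τ) = 0.
Solve for u:
  Using separation of variables u = X(x)T(τ):
  Eigenfunctions: sin(nx), n = 1, 2, 3, ...
  General solution: u(x, τ) = Σ [A_n cos(2n τ) + B_n sin(2n τ)] sin(nx)
  From u(x,0) = sin(3x): A_3=1. From u_τ(x,0) = 2sin(x), using u_τ(x,0) = Σ ω_n B_n sin(nx) with ω_n = 2n: B_1 = 2/2 = 1.
Hence u(x,τ) = sin(x)sin(2τ) + sin(3x)cos(6τ).
Transform back: w(x,τ) = exp(-τ)u(x,τ).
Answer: w(x, τ) = exp(-τ)sin(x)sin(2τ) + exp(-τ)sin(3x)cos(6τ)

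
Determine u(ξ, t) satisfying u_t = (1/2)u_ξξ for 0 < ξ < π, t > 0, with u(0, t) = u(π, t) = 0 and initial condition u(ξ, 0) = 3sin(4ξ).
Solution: Separating variables: u = Σ c_n exp(-n²t/2) sin(nξ). From u(ξ,0) = 3sin(4ξ): c_4=3.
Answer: u(ξ, t) = 3exp(-8t)sin(4ξ)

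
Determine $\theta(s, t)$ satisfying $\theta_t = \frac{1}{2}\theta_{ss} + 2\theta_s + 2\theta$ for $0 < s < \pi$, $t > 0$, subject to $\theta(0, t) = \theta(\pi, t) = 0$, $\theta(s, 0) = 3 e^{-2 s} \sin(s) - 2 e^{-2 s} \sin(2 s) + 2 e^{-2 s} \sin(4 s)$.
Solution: Substitute $\theta = e^{-2s}u$, i.e. $u = e^{2s}\theta$.
By the product rule, $\theta_s = e^{-2s}(u_s - 2u)$, $\theta_{ss} = e^{-2s}(u_{ss} - 4u_s + 4u)$, $\theta_t = e^{-2s}u_t$.
Substituting into the PDE and dividing by $e^{-2s}$: $u_t = \frac{1}{2}(u_{ss} - 4u_s + 4u) + 2(u_s - 2u) + 2u$.
The lower-order terms cancel, leaving the standard heat equation $u_t = \frac{1}{2}u_{ss}$.
Initial data for $u$: $u(s,0) = e^{2s}\theta(s,0) = 3 \sin(s) - 2 \sin(2 s) + 2 \sin(4 s)$. The boundary conditions carry over: $u(0,t) = u(\pi,t) = 0$.
Solve for $u$:
  Using separation of variables $u = X(s)G(t)$:
  Eigenfunctions: $\sin(ns)$, $n = 1, 2, 3, \ldots$
  General solution: $u(s, t) = \sum c_n \sin(ns) e^{-n^2 t/2}$
  Matching $u(s,0) = 3 \sin(s) - 2 \sin(2 s) + 2 \sin(4 s)$ term by term: $c_1=3, c_2=-2, c_4=2$.
Hence $u(s,t) = -2 e^{-2 t} \sin(2 s) + 2 e^{-8 t} \sin(4 s) + 3 e^{-t/2} \sin(s)$.
Transform back: $\theta(s,t) = e^{-2s}u(s,t)$.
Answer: $\theta(s, t) = -2 e^{-2 s} e^{-2 t} \sin(2 s) + 2 e^{-2 s} e^{-8 t} \sin(4 s) + 3 e^{-2 s} e^{-t/2} \sin(s)$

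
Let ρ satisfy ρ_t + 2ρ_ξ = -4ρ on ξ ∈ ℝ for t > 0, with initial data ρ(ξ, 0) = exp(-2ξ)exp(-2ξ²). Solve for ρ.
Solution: Substitute ρ = exp(-2ξ)u.
Then ρ_ξ = exp(-2ξ)(u_ξ - 2u), ρ_t = exp(-2ξ)u_t; substituting and dividing by exp(-2ξ), the lower-order terms cancel: u_t + 2u_ξ = 0 (standard advection equation).
Data for u: u(ξ,0) = exp(2ξ)ρ(ξ,0) = exp(-2ξ²).
By characteristics (dξ/dt = 2), u(ξ,t) = f(ξ - 2t) with f = u(·, 0).
So u(ξ,t) = exp(-2(-2t + ξ)²), and ρ(ξ,t) = exp(-2ξ)u(ξ,t).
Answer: ρ(ξ, t) = exp(-2ξ)exp(-2(-2t + ξ)²)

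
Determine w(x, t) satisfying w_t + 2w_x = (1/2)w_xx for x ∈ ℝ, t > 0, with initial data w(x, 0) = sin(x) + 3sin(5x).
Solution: Moving frame: η = x - 2t, σ = t, w = u(η,σ), so w_t = u_σ - 2u_η and w_xx = u_ηη.
Hence w_t + 2w_x = u_σ and the PDE becomes the heat equation u_σ = (1/2)u_ηη on η ∈ ℝ.
Initial data: u(η,0) = w(η,0) = sin(η) + 3sin(5η). Each mode sin(nη) decays as exp(-n²σ/2) on ℝ, so u(η,σ) = Σ c_n exp(-n²σ/2) sin(nη) with c_1=1, c_5=3: u(η,σ) = exp(-σ/2)sin(η) + 3exp(-25σ/2)sin(5η).
Substituting back: w(x,t) = u(x - 2t, t).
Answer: w(x, t) = -exp(-t/2)sin(2t - x) - 3exp(-25t/2)sin(10t - 5x)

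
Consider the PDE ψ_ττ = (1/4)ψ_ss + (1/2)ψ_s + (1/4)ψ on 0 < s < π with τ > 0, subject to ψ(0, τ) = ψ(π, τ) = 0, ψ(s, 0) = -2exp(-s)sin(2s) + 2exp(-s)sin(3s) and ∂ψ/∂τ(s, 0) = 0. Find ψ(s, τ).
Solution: Substitute ψ = exp(-s)u, i.e. u = exp(s)ψ.
By the product rule, ψ_s = exp(-s)(u_s - u), ψ_ss = exp(-s)(u_ss - 2u_s + u), ψ_ττ = exp(-s)u_ττ.
Substituting into the PDE and dividing by exp(-s): u_ττ = (1/4)(u_ss - 2u_s + u) + (1/2)(u_s - u) + (1/4)u.
The lower-order terms cancel, leaving the standard wave equation u_ττ = (1/4)u_ss.
Initial data for u: u(s,0) = exp(s)ψ(s,0) = -2sin(2s) + 2sin(3s); u_τ(s,0) = exp(s)ψ_τ(s,0) = 0. The boundary conditions carry over: u(0,τ) = u(π,τ) = 0.
Solve for u:
  Using separation of variables u = X(s)T(τ):
  Eigenfunctions: sin(ns), n = 1, 2, 3, ...
  General solution: u(s, τ) = Σ [A_n cos(n τ/2) + B_n sin(n τ/2)] sin(ns)
  From u(s,0) = -2sin(2s) + 2sin(3s): A_2=-2, A_3=2. From u_τ(s,0) = 0: all B_n = 0.
Hence u(s,τ) = -2sin(2s)cos(τ) + 2sin(3s)cos(3τ/2).
Transform back: ψ(s,τ) = exp(-s)u(s,τ).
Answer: ψ(s, τ) = -2exp(-s)sin(2s)cos(τ) + 2exp(-s)sin(3s)cos(3τ/2)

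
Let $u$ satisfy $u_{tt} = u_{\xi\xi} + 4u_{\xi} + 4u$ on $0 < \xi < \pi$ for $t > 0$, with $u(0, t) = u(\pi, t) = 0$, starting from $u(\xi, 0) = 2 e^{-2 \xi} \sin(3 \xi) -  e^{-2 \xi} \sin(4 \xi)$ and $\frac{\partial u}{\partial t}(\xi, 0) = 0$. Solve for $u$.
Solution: Substitute $u = e^{-2\xi}w$.
Then $u_{\xi} = e^{-2\xi}(w_{\xi} - 2w)$, $u_{\xi\xi} = e^{-2\xi}(w_{\xi\xi} - 4w_{\xi} + 4w)$, $u_{tt} = e^{-2\xi}w_{tt}$; substituting and dividing by $e^{-2\xi}$, the lower-order terms cancel: $w_{tt} = w_{\xi\xi}$ (standard wave equation).
Data for $w$: $w(\xi,0) = e^{2\xi}u(\xi,0) = 2 \sin(3 \xi) - \sin(4 \xi)$; $w_t(\xi,0) = e^{2\xi}u_t(\xi,0) = 0$. The boundary conditions carry over: $w(0,t) = w(\pi,t) = 0$.
Separating variables: $w = \sum [A_n \cos(\omega_n t) + B_n \sin(\omega_n t)] \sin(n\xi)$, $\omega_n = n$. From ICs: $A_3=2, A_4=-1$.
So $w(\xi,t) = 2 \sin(3 \xi) \cos(3 t) - \sin(4 \xi) \cos(4 t)$, and $u(\xi,t) = e^{-2\xi}w(\xi,t)$.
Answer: $u(\xi, t) = 2 e^{-2 \xi} \sin(3 \xi) \cos(3 t) -  e^{-2 \xi} \sin(4 \xi) \cos(4 t)$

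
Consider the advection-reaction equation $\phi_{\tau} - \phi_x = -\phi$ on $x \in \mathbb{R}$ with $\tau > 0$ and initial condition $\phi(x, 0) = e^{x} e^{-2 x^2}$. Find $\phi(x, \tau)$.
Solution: Substitute $\phi = e^{x}u$, i.e. $u = e^{-x}\phi$.
By the product rule, $\phi_x = e^{x}(u_x + u)$, $\phi_{\tau} = e^{x}u_{\tau}$.
Substituting into the PDE and dividing by $e^{x}$: $u_{\tau} - (u_x + u) = -u$.
The lower-order terms cancel, leaving the standard advection equation $u_{\tau} - u_x = 0$.
Initial data for $u$: $u(x,0) = e^{-x}\phi(x,0) = e^{-2 x^2}$.
Solve for $u$:
  By method of characteristics (waves move left with speed 1):
  Along characteristics $x + \tau =$ const, $u$ is constant, so $u(x,\tau) = f(x + \tau)$ with $f = u( \cdot , 0)$.
Hence $u(x,\tau) = e^{-2 (x + \tau)^2}$.
Transform back: $\phi(x,\tau) = e^{x}u(x,\tau)$.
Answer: $\phi(x, \tau) = e^{x} e^{-2 (\tau + x)^2}$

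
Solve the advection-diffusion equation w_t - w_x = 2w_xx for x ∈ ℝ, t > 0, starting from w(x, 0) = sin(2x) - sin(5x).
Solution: Change to a moving frame: let η = x + t, σ = t and write w(x,t) = u(η,σ).
By the chain rule w_t = u_σ + u_η, w_x = u_η, w_xx = u_ηη.
Then w_t - w_x = u_σ: the advection term cancels and the PDE becomes the heat equation u_σ = 2u_ηη on η ∈ ℝ.
Initial data: u(η,0) = w(η,0) = sin(2η) - sin(5η).
On η ∈ ℝ each mode satisfies (sin(nη))″ = -n² sin(nη), so exp(-2n²σ) sin(nη) solves the heat equation; by superposition u(η,σ) = Σ c_n exp(-2n²σ) sin(nη).
Reading off the coefficients: c_2=1, c_5=-1, so u(η,σ) = exp(-8σ)sin(2η) - exp(-50σ)sin(5η).
Substituting back η = x + t, σ = t: w(x,t) = u(x + t, t).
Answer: w(x, t) = exp(-8t)sin(2t + 2x) - exp(-50t)sin(5t + 5x)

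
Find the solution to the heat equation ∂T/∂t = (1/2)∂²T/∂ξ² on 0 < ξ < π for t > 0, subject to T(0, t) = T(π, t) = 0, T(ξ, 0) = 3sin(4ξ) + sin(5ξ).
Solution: Using separation of variables T = X(ξ)G(t):
Eigenfunctions: sin(nξ), n = 1, 2, 3, ...
General solution: T(ξ, t) = Σ c_n sin(nξ) exp(-n² t/2)
Matching T(ξ,0) = 3sin(4ξ) + sin(5ξ) term by term: c_4=3, c_5=1.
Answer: T(ξ, t) = 3exp(-8t)sin(4ξ) + exp(-25t/2)sin(5ξ)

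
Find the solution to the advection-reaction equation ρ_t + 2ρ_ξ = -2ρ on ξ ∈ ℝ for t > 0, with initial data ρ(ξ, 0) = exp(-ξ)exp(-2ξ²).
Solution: Substitute ρ = exp(-ξ)u, i.e. u = exp(ξ)ρ.
By the product rule, ρ_ξ = exp(-ξ)(u_ξ - u), ρ_t = exp(-ξ)u_t.
Substituting into the PDE and dividing by exp(-ξ): u_t + 2(u_ξ - u) = -2u.
The lower-order terms cancel, leaving the standard advection equation u_t + 2u_ξ = 0.
Initial data for u: u(ξ,0) = exp(ξ)ρ(ξ,0) = exp(-2ξ²).
Solve for u:
  By method of characteristics (waves move right with speed 2):
  Along characteristics ξ - 2t = const, u is constant, so u(ξ,t) = f(ξ - 2t) with f = u(·, 0).
Hence u(ξ,t) = exp(-2(-2t + ξ)²).
Transform back: ρ(ξ,t) = exp(-ξ)u(ξ,t).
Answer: ρ(ξ, t) = exp(-ξ)exp(-2(-2t + ξ)²)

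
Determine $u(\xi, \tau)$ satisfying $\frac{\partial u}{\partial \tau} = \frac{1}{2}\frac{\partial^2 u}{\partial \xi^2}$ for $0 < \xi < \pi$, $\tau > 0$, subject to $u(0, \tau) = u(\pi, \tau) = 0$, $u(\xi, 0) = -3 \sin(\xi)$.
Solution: Separating variables: $u = \sum c_n e^{-n^2\tau/2} \sin(n\xi)$. From $u(\xi,0) = -3 \sin(\xi)$: $c_1=-3$.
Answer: $u(\xi, \tau) = -3 e^{-\tau/2} \sin(\xi)$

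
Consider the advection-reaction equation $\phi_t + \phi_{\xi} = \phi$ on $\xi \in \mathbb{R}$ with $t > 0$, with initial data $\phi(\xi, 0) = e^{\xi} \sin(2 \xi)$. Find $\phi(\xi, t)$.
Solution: Substitute $\phi = e^{\xi}u$, i.e. $u = e^{-\xi}\phi$.
By the product rule, $\phi_{\xi} = e^{\xi}(u_{\xi} + u)$, $\phi_t = e^{\xi}u_t$.
Substituting into the PDE and dividing by $e^{\xi}$: $u_t + (u_{\xi} + u) = u$.
The lower-order terms cancel, leaving the standard advection equation $u_t + u_{\xi} = 0$.
Initial data for $u$: $u(\xi,0) = e^{-\xi}\phi(\xi,0) = \sin(2 \xi)$.
Solve for $u$:
  By method of characteristics (waves move right with speed 1):
  Along characteristics $\xi - t =$ const, $u$ is constant, so $u(\xi,t) = f(\xi - t)$ with $f = u( \cdot , 0)$.
Hence $u(\xi,t) = - \sin(2 t - 2 \xi)$.
Transform back: $\phi(\xi,t) = e^{\xi}u(\xi,t)$.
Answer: $\phi(\xi, t) = e^{\xi} \sin(2 \xi - 2 t)$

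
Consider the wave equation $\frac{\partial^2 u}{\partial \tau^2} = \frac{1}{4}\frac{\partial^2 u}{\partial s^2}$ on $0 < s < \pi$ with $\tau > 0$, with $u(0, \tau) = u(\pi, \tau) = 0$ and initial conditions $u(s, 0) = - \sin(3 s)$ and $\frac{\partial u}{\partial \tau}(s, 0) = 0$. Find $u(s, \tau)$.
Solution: Separating variables: $u = \sum [A_n \cos(\omega_n \tau) + B_n \sin(\omega_n \tau)] \sin(ns)$, $\omega_n = n/2$. From ICs: $A_3=-1$.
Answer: $u(s, \tau) = - \sin(3 s) \cos(3 \tau/2)$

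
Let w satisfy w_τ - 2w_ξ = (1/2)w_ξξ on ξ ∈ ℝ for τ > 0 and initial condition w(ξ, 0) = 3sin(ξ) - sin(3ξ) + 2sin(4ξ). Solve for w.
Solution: Moving frame: η = ξ + 2τ, σ = τ, w = u(η,σ), so w_τ = u_σ + 2u_η and w_ξξ = u_ηη.
Hence w_τ - 2w_ξ = u_σ and the PDE becomes the heat equation u_σ = (1/2)u_ηη on η ∈ ℝ.
Initial data: u(η,0) = w(η,0) = 3sin(η) - sin(3η) + 2sin(4η). Each mode sin(nη) decays as exp(-n²σ/2) on ℝ, so u(η,σ) = Σ c_n exp(-n²σ/2) sin(nη) with c_1=3, c_3=-1, c_4=2: u(η,σ) = 2exp(-8σ)sin(4η) + 3exp(-σ/2)sin(η) - exp(-9σ/2)sin(3η).
Substituting back: w(ξ,τ) = u(ξ + 2τ, τ).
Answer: w(ξ, τ) = 2exp(-8τ)sin(4ξ + 8τ) + 3exp(-τ/2)sin(ξ + 2τ) - exp(-9τ/2)sin(3ξ + 6τ)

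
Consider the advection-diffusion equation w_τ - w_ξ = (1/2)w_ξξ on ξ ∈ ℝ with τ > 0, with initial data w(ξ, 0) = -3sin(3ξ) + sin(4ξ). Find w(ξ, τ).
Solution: Moving frame: η = ξ + τ, σ = τ, w = u(η,σ), so w_τ = u_σ + u_η and w_ξξ = u_ηη.
Hence w_τ - w_ξ = u_σ and the PDE becomes the heat equation u_σ = (1/2)u_ηη on η ∈ ℝ.
Initial data: u(η,0) = w(η,0) = -3sin(3η) + sin(4η). Each mode sin(nη) decays as exp(-n²σ/2) on ℝ, so u(η,σ) = Σ c_n exp(-n²σ/2) sin(nη) with c_3=-3, c_4=1: u(η,σ) = exp(-8σ)sin(4η) - 3exp(-9σ/2)sin(3η).
Substituting back: w(ξ,τ) = u(ξ + τ, τ).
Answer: w(ξ, τ) = exp(-8τ)sin(4ξ + 4τ) - 3exp(-9τ/2)sin(3ξ + 3τ)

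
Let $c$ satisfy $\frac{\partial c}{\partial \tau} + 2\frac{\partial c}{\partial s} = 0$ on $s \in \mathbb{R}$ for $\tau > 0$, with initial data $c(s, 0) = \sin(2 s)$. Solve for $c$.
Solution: By method of characteristics (waves move right with speed 2):
Along characteristics $s - 2\tau =$ const, $c$ is constant, so $c(s,\tau) = f(s - 2\tau)$ with $f = c( \cdot , 0)$.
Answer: $c(s, \tau) = - \sin(4 \tau - 2 s)$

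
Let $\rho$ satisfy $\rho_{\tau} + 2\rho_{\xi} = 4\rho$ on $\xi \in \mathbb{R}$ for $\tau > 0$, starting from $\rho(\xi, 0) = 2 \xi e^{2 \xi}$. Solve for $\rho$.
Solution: Substitute $\rho = e^{2\xi}u$, i.e. $u = e^{-2\xi}\rho$.
By the product rule, $\rho_{\xi} = e^{2\xi}(u_{\xi} + 2u)$, $\rho_{\tau} = e^{2\xi}u_{\tau}$.
Substituting into the PDE and dividing by $e^{2\xi}$: $u_{\tau} + 2(u_{\xi} + 2u) = 4u$.
The lower-order terms cancel, leaving the standard advection equation $u_{\tau} + 2u_{\xi} = 0$.
Initial data for $u$: $u(\xi,0) = e^{-2\xi}\rho(\xi,0) = 2 \xi$.
Solve for $u$:
  By method of characteristics (waves move right with speed 2):
  Along characteristics $\xi - 2\tau =$ const, $u$ is constant, so $u(\xi,\tau) = f(\xi - 2\tau)$ with $f = u( \cdot , 0)$.
Hence $u(\xi,\tau) = 2 \xi - 4 \tau$.
Transform back: $\rho(\xi,\tau) = e^{2\xi}u(\xi,\tau)$.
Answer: $\rho(\xi, \tau) = -4 \tau e^{2 \xi} + 2 \xi e^{2 \xi}$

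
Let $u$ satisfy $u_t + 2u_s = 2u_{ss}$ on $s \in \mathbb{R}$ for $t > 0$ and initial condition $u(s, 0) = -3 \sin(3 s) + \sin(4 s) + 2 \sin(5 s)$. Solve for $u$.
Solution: Moving frame: $\eta = s - 2t$, $\sigma = t$, $u = w(\eta,\sigma)$, so $u_t = w_{\sigma} - 2w_{\eta}$ and $u_{ss} = w_{\eta\eta}$.
Hence $u_t + 2u_s = w_{\sigma}$ and the PDE becomes the heat equation $w_{\sigma} = 2w_{\eta\eta}$ on $\eta \in \mathbb{R}$.
Initial data: $w(\eta,0) = u(\eta,0) = -3 \sin(3 \eta) + \sin(4 \eta) + 2 \sin(5 \eta)$. Each mode $\sin(n\eta)$ decays as $e^{-2n^2\sigma}$ on $\mathbb{R}$, so $w(\eta,\sigma) = \sum c_n e^{-2n^2\sigma} \sin(n\eta)$ with $c_3=-3, c_4=1, c_5=2$: $w(\eta,\sigma) = -3 e^{-18 \sigma} \sin(3 \eta) + e^{-32 \sigma} \sin(4 \eta) + 2 e^{-50 \sigma} \sin(5 \eta)$.
Substituting back: $u(s,t) = w(s - 2t, t)$.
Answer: $u(s, t) = -3 e^{-18 t} \sin(3 s - 6 t) + e^{-32 t} \sin(4 s - 8 t) + 2 e^{-50 t} \sin(5 s - 10 t)$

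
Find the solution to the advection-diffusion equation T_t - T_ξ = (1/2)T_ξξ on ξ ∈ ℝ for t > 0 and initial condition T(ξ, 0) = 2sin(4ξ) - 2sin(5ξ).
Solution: Moving frame: η = ξ + t, σ = t, T = u(η,σ), so T_t = u_σ + u_η and T_ξξ = u_ηη.
Hence T_t - T_ξ = u_σ and the PDE becomes the heat equation u_σ = (1/2)u_ηη on η ∈ ℝ.
Initial data: u(η,0) = T(η,0) = 2sin(4η) - 2sin(5η). Each mode sin(nη) decays as exp(-n²σ/2) on ℝ, so u(η,σ) = Σ c_n exp(-n²σ/2) sin(nη) with c_4=2, c_5=-2: u(η,σ) = 2exp(-8σ)sin(4η) - 2exp(-25σ/2)sin(5η).
Substituting back: T(ξ,t) = u(ξ + t, t).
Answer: T(ξ, t) = 2exp(-8t)sin(4t + 4ξ) - 2exp(-25t/2)sin(5t + 5ξ)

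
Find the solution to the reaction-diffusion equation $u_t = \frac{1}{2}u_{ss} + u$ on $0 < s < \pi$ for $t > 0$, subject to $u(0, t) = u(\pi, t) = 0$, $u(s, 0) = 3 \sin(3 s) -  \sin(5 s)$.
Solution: Substitute $u = e^{t}w$.
Then $u_t = e^{t}(w_t + w)$, $u_{ss} = e^{t}w_{ss}$; substituting and dividing by $e^{t}$, the lower-order terms cancel: $w_t = \frac{1}{2}w_{ss}$ (standard heat equation).
Data for $w$: $w(s,0) = u(s,0) = 3 \sin(3 s) - \sin(5 s)$. The boundary conditions carry over: $w(0,t) = w(\pi,t) = 0$.
Separating variables: $w = \sum c_n e^{-n^2t/2} \sin(ns)$. From $w(s,0) = 3 \sin(3 s) - \sin(5 s)$: $c_3=3, c_5=-1$.
So $w(s,t) = 3 e^{-9 t/2} \sin(3 s) - e^{-25 t/2} \sin(5 s)$, and $u(s,t) = e^{t}w(s,t)$.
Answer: $u(s, t) = 3 e^{-7 t/2} \sin(3 s) -  e^{-23 t/2} \sin(5 s)$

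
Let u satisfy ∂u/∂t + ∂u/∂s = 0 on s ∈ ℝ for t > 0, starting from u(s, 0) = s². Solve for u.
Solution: By method of characteristics (waves move right with speed 1):
Along characteristics s - t = const, u is constant, so u(s,t) = f(s - t) with f = u(·, 0).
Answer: u(s, t) = s² - 2st + t²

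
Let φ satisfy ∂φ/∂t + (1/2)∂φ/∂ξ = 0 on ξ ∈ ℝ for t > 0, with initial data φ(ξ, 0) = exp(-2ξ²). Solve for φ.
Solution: By characteristics (dξ/dt = 1/2), φ(ξ,t) = f(ξ - (1/2)t) with f = φ(·, 0).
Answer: φ(ξ, t) = exp(-2(-t/2 + ξ)²)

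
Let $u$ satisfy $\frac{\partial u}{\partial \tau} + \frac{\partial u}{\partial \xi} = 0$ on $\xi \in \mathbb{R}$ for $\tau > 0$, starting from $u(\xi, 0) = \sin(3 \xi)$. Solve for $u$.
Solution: By method of characteristics (waves move right with speed 1):
Along characteristics $\xi - \tau =$ const, $u$ is constant, so $u(\xi,\tau) = f(\xi - \tau)$ with $f = u( \cdot , 0)$.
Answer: $u(\xi, \tau) = - \sin(3 \tau - 3 \xi)$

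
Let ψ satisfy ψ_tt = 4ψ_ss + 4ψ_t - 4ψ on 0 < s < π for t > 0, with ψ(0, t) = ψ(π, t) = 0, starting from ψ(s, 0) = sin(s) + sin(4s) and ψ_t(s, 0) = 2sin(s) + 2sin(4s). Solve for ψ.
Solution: Substitute ψ = exp(2t)u.
Then ψ_t = exp(2t)(u_t + 2u), ψ_tt = exp(2t)(u_tt + 4u_t + 4u), ψ_ss = exp(2t)u_ss; substituting and dividing by exp(2t), the lower-order terms cancel: u_tt = 4u_ss (standard wave equation).
Data for u: u(s,0) = ψ(s,0) = sin(s) + sin(4s); u_t(s,0) = ψ_t(s,0) - 2ψ(s,0) = 0. The boundary conditions carry over: u(0,t) = u(π,t) = 0.
Separating variables: u = Σ [A_n cos(ω_n t) + B_n sin(ω_n t)] sin(ns), ω_n = 2n. From ICs: A_1=1, A_4=1.
So u(s,t) = sin(s)cos(2t) + sin(4s)cos(8t), and ψ(s,t) = exp(2t)u(s,t).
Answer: ψ(s, t) = exp(2t)sin(s)cos(2t) + exp(2t)sin(4s)cos(8t)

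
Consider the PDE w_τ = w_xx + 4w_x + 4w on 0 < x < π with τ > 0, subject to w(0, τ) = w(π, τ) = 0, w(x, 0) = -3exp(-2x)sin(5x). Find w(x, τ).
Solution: Substitute w = exp(-2x)u.
Then w_x = exp(-2x)(u_x - 2u), w_xx = exp(-2x)(u_xx - 4u_x + 4u), w_τ = exp(-2x)u_τ; substituting and dividing by exp(-2x), the lower-order terms cancel: u_τ = u_xx (standard heat equation).
Data for u: u(x,0) = exp(2x)w(x,0) = -3sin(5x). The boundary conditions carry over: u(0,τ) = u(π,τ) = 0.
Separating variables: u = Σ c_n exp(-n²τ) sin(nx). From u(x,0) = -3sin(5x): c_5=-3.
So u(x,τ) = -3exp(-25τ)sin(5x), and w(x,τ) = exp(-2x)u(x,τ).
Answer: w(x, τ) = -3exp(-2x)exp(-25τ)sin(5x)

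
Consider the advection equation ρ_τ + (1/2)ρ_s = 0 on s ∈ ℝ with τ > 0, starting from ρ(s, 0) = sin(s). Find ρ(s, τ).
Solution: By characteristics (ds/dτ = 1/2), ρ(s,τ) = f(s - (1/2)τ) with f = ρ(·, 0).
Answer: ρ(s, τ) = sin(s - τ/2)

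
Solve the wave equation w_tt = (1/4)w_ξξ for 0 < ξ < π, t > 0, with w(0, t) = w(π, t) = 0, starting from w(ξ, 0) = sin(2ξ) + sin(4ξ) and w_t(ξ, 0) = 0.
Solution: Using separation of variables w = X(ξ)T(t):
Eigenfunctions: sin(nξ), n = 1, 2, 3, ...
General solution: w(ξ, t) = Σ [A_n cos(n t/2) + B_n sin(n t/2)] sin(nξ)
From w(ξ,0) = sin(2ξ) + sin(4ξ): A_2=1, A_4=1. From w_t(ξ,0) = 0: all B_n = 0.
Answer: w(ξ, t) = sin(2ξ)cos(t) + sin(4ξ)cos(2t)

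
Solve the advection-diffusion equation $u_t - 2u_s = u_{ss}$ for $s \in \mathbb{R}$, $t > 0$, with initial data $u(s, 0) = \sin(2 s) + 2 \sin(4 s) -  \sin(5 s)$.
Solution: Change to a moving frame: let $\eta = s + 2t$, $\sigma = t$ and write $u(s,t) = w(\eta,\sigma)$.
By the chain rule $u_t = w_{\sigma} + 2w_{\eta}$, $u_s = w_{\eta}$, $u_{ss} = w_{\eta\eta}$.
Then $u_t - 2u_s = w_{\sigma}$: the advection term cancels and the PDE becomes the heat equation $w_{\sigma} = w_{\eta\eta}$ on $\eta \in \mathbb{R}$.
Initial data: $w(\eta,0) = u(\eta,0) = \sin(2 \eta) + 2 \sin(4 \eta) - \sin(5 \eta)$.
On $\eta \in \mathbb{R}$ each mode satisfies $(\sin(n\eta))'' = -n^2 \sin(n\eta)$, so $e^{-n^2\sigma} \sin(n\eta)$ solves the heat equation; by superposition $w(\eta,\sigma) = \sum c_n e^{-n^2\sigma} \sin(n\eta)$.
Reading off the coefficients: $c_2=1, c_4=2, c_5=-1$, so $w(\eta,\sigma) = e^{-4 \sigma} \sin(2 \eta) + 2 e^{-16 \sigma} \sin(4 \eta) - e^{-25 \sigma} \sin(5 \eta)$.
Substituting back $\eta = s + 2t$, $\sigma = t$: $u(s,t) = w(s + 2t, t)$.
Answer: $u(s, t) = e^{-4 t} \sin(2 s + 4 t) + 2 e^{-16 t} \sin(4 s + 8 t) -  e^{-25 t} \sin(5 s + 10 t)$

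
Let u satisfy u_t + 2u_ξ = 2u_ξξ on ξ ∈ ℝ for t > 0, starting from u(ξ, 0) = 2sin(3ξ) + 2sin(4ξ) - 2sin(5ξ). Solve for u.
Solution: Change to a moving frame: let η = ξ - 2t, σ = t and write u(ξ,t) = w(η,σ).
By the chain rule u_t = w_σ - 2w_η, u_ξ = w_η, u_ξξ = w_ηη.
Then u_t + 2u_ξ = w_σ: the advection term cancels and the PDE becomes the heat equation w_σ = 2w_ηη on η ∈ ℝ.
Initial data: w(η,0) = u(η,0) = 2sin(3η) + 2sin(4η) - 2sin(5η).
On η ∈ ℝ each mode satisfies (sin(nη))″ = -n² sin(nη), so exp(-2n²σ) sin(nη) solves the heat equation; by superposition w(η,σ) = Σ c_n exp(-2n²σ) sin(nη).
Reading off the coefficients: c_3=2, c_4=2, c_5=-2, so w(η,σ) = 2exp(-18σ)sin(3η) + 2exp(-32σ)sin(4η) - 2exp(-50σ)sin(5η).
Substituting back η = ξ - 2t, σ = t: u(ξ,t) = w(ξ - 2t, t).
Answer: u(ξ, t) = -2exp(-18t)sin(6t - 3ξ) - 2exp(-32t)sin(8t - 4ξ) + 2exp(-50t)sin(10t - 5ξ)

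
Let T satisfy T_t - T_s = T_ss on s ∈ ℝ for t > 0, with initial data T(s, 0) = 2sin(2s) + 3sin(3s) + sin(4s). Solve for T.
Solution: Change to a moving frame: let η = s + t, σ = t and write T(s,t) = u(η,σ).
By the chain rule T_t = u_σ + u_η, T_s = u_η, T_ss = u_ηη.
Then T_t - T_s = u_σ: the advection term cancels and the PDE becomes the heat equation u_σ = u_ηη on η ∈ ℝ.
Initial data: u(η,0) = T(η,0) = 2sin(2η) + 3sin(3η) + sin(4η).
On η ∈ ℝ each mode satisfies (sin(nη))″ = -n² sin(nη), so exp(-n²σ) sin(nη) solves the heat equation; by superposition u(η,σ) = Σ c_n exp(-n²σ) sin(nη).
Reading off the coefficients: c_2=2, c_3=3, c_4=1, so u(η,σ) = 2exp(-4σ)sin(2η) + 3exp(-9σ)sin(3η) + exp(-16σ)sin(4η).
Substituting back η = s + t, σ = t: T(s,t) = u(s + t, t).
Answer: T(s, t) = 2exp(-4t)sin(2s + 2t) + 3exp(-9t)sin(3s + 3t) + exp(-16t)sin(4s + 4t)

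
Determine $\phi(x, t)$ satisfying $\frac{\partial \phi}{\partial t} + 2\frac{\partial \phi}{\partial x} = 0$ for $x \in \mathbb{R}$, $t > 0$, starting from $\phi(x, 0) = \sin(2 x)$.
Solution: By method of characteristics (waves move right with speed 2):
Along characteristics $x - 2t =$ const, $\phi$ is constant, so $\phi(x,t) = f(x - 2t)$ with $f = \phi( \cdot , 0)$.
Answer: $\phi(x, t) = - \sin(4 t - 2 x)$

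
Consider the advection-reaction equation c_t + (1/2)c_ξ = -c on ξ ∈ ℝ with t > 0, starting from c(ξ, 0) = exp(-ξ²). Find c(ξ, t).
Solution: Substitute c = exp(-t)u.
Then c_t = exp(-t)(u_t - u), c_ξ = exp(-t)u_ξ; substituting and dividing by exp(-t), the lower-order terms cancel: u_t + (1/2)u_ξ = 0 (standard advection equation).
Data for u: u(ξ,0) = c(ξ,0) = exp(-ξ²).
By characteristics (dξ/dt = 1/2), u(ξ,t) = f(ξ - (1/2)t) with f = u(·, 0).
So u(ξ,t) = exp(-(-t/2 + ξ)²), and c(ξ,t) = exp(-t)u(ξ,t).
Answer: c(ξ, t) = exp(-t)exp(-(-t/2 + ξ)²)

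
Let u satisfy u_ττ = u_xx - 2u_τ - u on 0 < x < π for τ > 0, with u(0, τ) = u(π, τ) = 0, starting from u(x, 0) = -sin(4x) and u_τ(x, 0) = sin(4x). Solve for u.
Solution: Substitute u = exp(-τ)w.
Then u_τ = exp(-τ)(w_τ - w), u_ττ = exp(-τ)(w_ττ - 2w_τ + w), u_xx = exp(-τ)w_xx; substituting and dividing by exp(-τ), the lower-order terms cancel: w_ττ = w_xx (standard wave equation).
Data for w: w(x,0) = u(x,0) = -sin(4x); w_τ(x,0) = u_τ(x,0) + u(x,0) = 0. The boundary conditions carry over: w(0,τ) = w(π,τ) = 0.
Separating variables: w = Σ [A_n cos(ω_n τ) + B_n sin(ω_n τ)] sin(nx), ω_n = n. From ICs: A_4=-1.
So w(x,τ) = -sin(4x)cos(4τ), and u(x,τ) = exp(-τ)w(x,τ).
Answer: u(x, τ) = -exp(-τ)sin(4x)cos(4τ)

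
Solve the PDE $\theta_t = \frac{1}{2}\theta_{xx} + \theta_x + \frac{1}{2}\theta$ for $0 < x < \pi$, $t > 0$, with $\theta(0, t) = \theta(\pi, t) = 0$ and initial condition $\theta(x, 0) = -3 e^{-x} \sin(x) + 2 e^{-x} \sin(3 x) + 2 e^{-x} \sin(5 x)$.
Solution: Substitute $\theta = e^{-x}u$.
Then $\theta_x = e^{-x}(u_x - u)$, $\theta_{xx} = e^{-x}(u_{xx} - 2u_x + u)$, $\theta_t = e^{-x}u_t$; substituting and dividing by $e^{-x}$, the lower-order terms cancel: $u_t = \frac{1}{2}u_{xx}$ (standard heat equation).
Data for $u$: $u(x,0) = e^{x}\theta(x,0) = -3 \sin(x) + 2 \sin(3 x) + 2 \sin(5 x)$. The boundary conditions carry over: $u(0,t) = u(\pi,t) = 0$.
Separating variables: $u = \sum c_n e^{-n^2t/2} \sin(nx)$. From $u(x,0) = -3 \sin(x) + 2 \sin(3 x) + 2 \sin(5 x)$: $c_1=-3, c_3=2, c_5=2$.
So $u(x,t) = -3 e^{-t/2} \sin(x) + 2 e^{-9 t/2} \sin(3 x) + 2 e^{-25 t/2} \sin(5 x)$, and $\theta(x,t) = e^{-x}u(x,t)$.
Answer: $\theta(x, t) = -3 e^{-t/2} e^{-x} \sin(x) + 2 e^{-9 t/2} e^{-x} \sin(3 x) + 2 e^{-25 t/2} e^{-x} \sin(5 x)$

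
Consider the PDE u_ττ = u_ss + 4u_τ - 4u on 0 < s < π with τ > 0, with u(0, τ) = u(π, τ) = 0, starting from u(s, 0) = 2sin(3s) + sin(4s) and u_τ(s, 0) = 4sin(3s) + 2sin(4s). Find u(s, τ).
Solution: Substitute u = exp(2τ)w, i.e. w = exp(-2τ)u.
By the product rule, u_τ = exp(2τ)(w_τ + 2w), u_ττ = exp(2τ)(w_ττ + 4w_τ + 4w), u_ss = exp(2τ)w_ss.
Substituting into the PDE and dividing by exp(2τ): w_ττ + 4w_τ + 4w = w_ss + 4(w_τ + 2w) - 4w.
The lower-order terms cancel, leaving the standard wave equation w_ττ = w_ss.
Initial data for w: w(s,0) = u(s,0) = 2sin(3s) + sin(4s); w_τ(s,0) = u_τ(s,0) - 2u(s,0) = 0. The boundary conditions carry over: w(0,τ) = w(π,τ) = 0.
Solve for w:
  Using separation of variables w = X(s)T(τ):
  Eigenfunctions: sin(ns), n = 1, 2, 3, ...
  General solution: w(s, τ) = Σ [A_n cos(n τ) + B_n sin(n τ)] sin(ns)
  From w(s,0) = 2sin(3s) + sin(4s): A_3=2, A_4=1. From w_τ(s,0) = 0: all B_n = 0.
Hence w(s,τ) = 2sin(3s)cos(3τ) + sin(4s)cos(4τ).
Transform back: u(s,τ) = exp(2τ)w(s,τ).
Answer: u(s, τ) = 2exp(2τ)sin(3s)cos(3τ) + exp(2τ)sin(4s)cos(4τ)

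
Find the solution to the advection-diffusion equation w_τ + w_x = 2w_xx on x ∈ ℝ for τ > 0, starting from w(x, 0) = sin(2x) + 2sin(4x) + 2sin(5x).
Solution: Moving frame: η = x - τ, σ = τ, w = u(η,σ), so w_τ = u_σ - u_η and w_xx = u_ηη.
Hence w_τ + w_x = u_σ and the PDE becomes the heat equation u_σ = 2u_ηη on η ∈ ℝ.
Initial data: u(η,0) = w(η,0) = sin(2η) + 2sin(4η) + 2sin(5η). Each mode sin(nη) decays as exp(-2n²σ) on ℝ, so u(η,σ) = Σ c_n exp(-2n²σ) sin(nη) with c_2=1, c_4=2, c_5=2: u(η,σ) = exp(-8σ)sin(2η) + 2exp(-32σ)sin(4η) + 2exp(-50σ)sin(5η).
Substituting back: w(x,τ) = u(x - τ, τ).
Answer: w(x, τ) = exp(-8τ)sin(2x - 2τ) + 2exp(-32τ)sin(4x - 4τ) + 2exp(-50τ)sin(5x - 5τ)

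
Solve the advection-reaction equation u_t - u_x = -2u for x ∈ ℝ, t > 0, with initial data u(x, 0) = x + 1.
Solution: Substitute u = exp(-2t)w.
Then u_t = exp(-2t)(w_t - 2w), u_x = exp(-2t)w_x; substituting and dividing by exp(-2t), the lower-order terms cancel: w_t - w_x = 0 (standard advection equation).
Data for w: w(x,0) = u(x,0) = x + 1.
By characteristics (dx/dt = -1), w(x,t) = f(x + t) with f = w(·, 0).
So w(x,t) = t + x + 1, and u(x,t) = exp(-2t)w(x,t).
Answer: u(x, t) = texp(-2t) + xexp(-2t) + exp(-2t)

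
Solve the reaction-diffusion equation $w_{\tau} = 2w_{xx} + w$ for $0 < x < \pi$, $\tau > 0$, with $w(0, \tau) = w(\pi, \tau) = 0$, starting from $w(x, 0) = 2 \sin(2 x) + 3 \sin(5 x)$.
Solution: Substitute $w = e^{\tau}u$, i.e. $u = e^{-\tau}w$.
By the product rule, $w_{\tau} = e^{\tau}(u_{\tau} + u)$, $w_{xx} = e^{\tau}u_{xx}$.
Substituting into the PDE and dividing by $e^{\tau}$: $u_{\tau} + u = 2u_{xx} + u$.
The lower-order terms cancel, leaving the standard heat equation $u_{\tau} = 2u_{xx}$.
Initial data for $u$: $u(x,0) = w(x,0) = 2 \sin(2 x) + 3 \sin(5 x)$. The boundary conditions carry over: $u(0,\tau) = u(\pi,\tau) = 0$.
Solve for $u$:
  Using separation of variables $u = X(x)T(\tau)$:
  Eigenfunctions: $\sin(nx)$, $n = 1, 2, 3, \ldots$
  General solution: $u(x, \tau) = \sum c_n \sin(nx) e^{-2n^2 \tau}$
  Matching $u(x,0) = 2 \sin(2 x) + 3 \sin(5 x)$ term by term: $c_2=2, c_5=3$.
Hence $u(x,\tau) = 2 e^{-8 \tau} \sin(2 x) + 3 e^{-50 \tau} \sin(5 x)$.
Transform back: $w(x,\tau) = e^{\tau}u(x,\tau)$.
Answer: $w(x, \tau) = 2 e^{-7 \tau} \sin(2 x) + 3 e^{-49 \tau} \sin(5 x)$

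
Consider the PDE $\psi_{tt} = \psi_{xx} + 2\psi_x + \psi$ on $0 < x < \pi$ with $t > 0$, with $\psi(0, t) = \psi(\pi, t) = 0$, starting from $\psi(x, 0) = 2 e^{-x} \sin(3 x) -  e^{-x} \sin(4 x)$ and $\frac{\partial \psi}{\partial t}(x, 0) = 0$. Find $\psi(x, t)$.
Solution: Substitute $\psi = e^{-x}u$, i.e. $u = e^{x}\psi$.
By the product rule, $\psi_x = e^{-x}(u_x - u)$, $\psi_{xx} = e^{-x}(u_{xx} - 2u_x + u)$, $\psi_{tt} = e^{-x}u_{tt}$.
Substituting into the PDE and dividing by $e^{-x}$: $u_{tt} = (u_{xx} - 2u_x + u) + 2(u_x - u) + u$.
The lower-order terms cancel, leaving the standard wave equation $u_{tt} = u_{xx}$.
Initial data for $u$: $u(x,0) = e^{x}\psi(x,0) = 2 \sin(3 x) - \sin(4 x)$; $u_t(x,0) = e^{x}\psi_t(x,0) = 0$. The boundary conditions carry over: $u(0,t) = u(\pi,t) = 0$.
Solve for $u$:
  Using separation of variables $u = X(x)T(t)$:
  Eigenfunctions: $\sin(nx)$, $n = 1, 2, 3, \ldots$
  General solution: $u(x, t) = \sum [A_n \cos(n t) + B_n \sin(n t)] \sin(nx)$
  From $u(x,0) = 2 \sin(3 x) - \sin(4 x)$: $A_3=2, A_4=-1$. From $u_t(x,0) = 0$: all $B_n = 0$.
Hence $u(x,t) = 2 \sin(3 x) \cos(3 t) - \sin(4 x) \cos(4 t)$.
Transform back: $\psi(x,t) = e^{-x}u(x,t)$.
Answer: $\psi(x, t) = 2 e^{-x} \sin(3 x) \cos(3 t) -  e^{-x} \sin(4 x) \cos(4 t)$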